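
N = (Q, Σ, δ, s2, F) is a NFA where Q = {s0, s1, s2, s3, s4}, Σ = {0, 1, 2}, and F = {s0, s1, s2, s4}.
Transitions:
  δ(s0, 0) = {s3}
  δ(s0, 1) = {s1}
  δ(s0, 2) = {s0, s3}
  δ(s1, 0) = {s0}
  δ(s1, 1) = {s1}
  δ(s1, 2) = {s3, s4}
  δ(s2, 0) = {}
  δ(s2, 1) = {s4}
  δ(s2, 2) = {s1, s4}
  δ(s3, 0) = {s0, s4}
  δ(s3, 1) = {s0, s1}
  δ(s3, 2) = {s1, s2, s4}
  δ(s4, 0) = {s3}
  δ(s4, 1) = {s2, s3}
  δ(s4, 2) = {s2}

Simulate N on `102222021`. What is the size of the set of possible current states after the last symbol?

Start: {s2}
read 1: {s4}
read 0: {s3}
read 2: {s1, s2, s4}
read 2: {s1, s2, s3, s4}
read 2: {s1, s2, s3, s4}
read 2: {s1, s2, s3, s4}
read 0: {s0, s3, s4}
read 2: {s0, s1, s2, s3, s4}
read 1: {s0, s1, s2, s3, s4}
Final reachable set {s0, s1, s2, s3, s4} has 5 states.

5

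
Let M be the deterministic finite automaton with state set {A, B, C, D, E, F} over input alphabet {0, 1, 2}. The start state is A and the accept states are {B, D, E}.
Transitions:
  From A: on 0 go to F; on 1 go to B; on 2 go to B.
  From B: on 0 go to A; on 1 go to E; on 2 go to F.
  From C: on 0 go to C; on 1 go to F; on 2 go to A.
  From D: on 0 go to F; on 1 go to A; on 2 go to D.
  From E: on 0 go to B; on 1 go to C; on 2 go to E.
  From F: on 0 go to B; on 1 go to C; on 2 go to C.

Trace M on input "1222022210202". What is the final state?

A --1--> B
B --2--> F
F --2--> C
C --2--> A
A --0--> F
F --2--> C
C --2--> A
A --2--> B
B --1--> E
E --0--> B
B --2--> F
F --0--> B
B --2--> F

F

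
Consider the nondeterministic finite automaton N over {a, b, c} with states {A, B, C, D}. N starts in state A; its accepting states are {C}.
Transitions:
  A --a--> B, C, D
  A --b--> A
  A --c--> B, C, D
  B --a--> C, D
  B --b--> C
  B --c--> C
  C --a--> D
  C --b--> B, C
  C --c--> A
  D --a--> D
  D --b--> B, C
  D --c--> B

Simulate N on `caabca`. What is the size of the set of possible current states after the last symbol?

Start: {A}
read c: {B, C, D}
read a: {C, D}
read a: {D}
read b: {B, C}
read c: {A, C}
read a: {B, C, D}
Final reachable set {B, C, D} has 3 states.

3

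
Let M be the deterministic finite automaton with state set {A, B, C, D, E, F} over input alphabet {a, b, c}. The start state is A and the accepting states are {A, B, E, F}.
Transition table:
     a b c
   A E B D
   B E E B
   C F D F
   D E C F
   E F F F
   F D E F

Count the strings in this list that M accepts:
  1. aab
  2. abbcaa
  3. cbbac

3

aab: accepted
abbcaa: accepted
cbbac: accepted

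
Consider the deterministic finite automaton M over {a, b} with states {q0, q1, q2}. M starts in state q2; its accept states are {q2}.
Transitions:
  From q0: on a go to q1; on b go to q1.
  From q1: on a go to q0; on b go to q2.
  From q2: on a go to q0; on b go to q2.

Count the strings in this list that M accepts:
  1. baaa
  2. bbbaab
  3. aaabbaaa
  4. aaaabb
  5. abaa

2

baaa: rejected
bbbaab: accepted
aaabbaaa: rejected
aaaabb: accepted
abaa: rejected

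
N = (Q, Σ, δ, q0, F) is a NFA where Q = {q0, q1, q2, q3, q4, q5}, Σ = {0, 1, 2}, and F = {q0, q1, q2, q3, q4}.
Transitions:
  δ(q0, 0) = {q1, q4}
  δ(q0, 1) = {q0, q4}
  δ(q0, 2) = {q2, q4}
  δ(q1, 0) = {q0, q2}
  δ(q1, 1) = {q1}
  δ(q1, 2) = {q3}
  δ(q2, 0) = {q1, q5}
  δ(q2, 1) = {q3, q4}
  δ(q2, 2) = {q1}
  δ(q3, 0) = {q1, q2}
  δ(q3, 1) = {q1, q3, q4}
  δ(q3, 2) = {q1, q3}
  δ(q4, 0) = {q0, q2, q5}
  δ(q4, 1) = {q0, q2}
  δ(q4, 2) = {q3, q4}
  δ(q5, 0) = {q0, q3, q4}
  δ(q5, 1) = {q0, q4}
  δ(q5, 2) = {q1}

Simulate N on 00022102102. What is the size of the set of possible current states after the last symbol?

4

Start: {q0}
read 0: {q1, q4}
read 0: {q0, q2, q5}
read 0: {q0, q1, q3, q4, q5}
read 2: {q1, q2, q3, q4}
read 2: {q1, q3, q4}
read 1: {q0, q1, q2, q3, q4}
read 0: {q0, q1, q2, q4, q5}
read 2: {q1, q2, q3, q4}
read 1: {q0, q1, q2, q3, q4}
read 0: {q0, q1, q2, q4, q5}
read 2: {q1, q2, q3, q4}
Final reachable set {q1, q2, q3, q4} has 4 states.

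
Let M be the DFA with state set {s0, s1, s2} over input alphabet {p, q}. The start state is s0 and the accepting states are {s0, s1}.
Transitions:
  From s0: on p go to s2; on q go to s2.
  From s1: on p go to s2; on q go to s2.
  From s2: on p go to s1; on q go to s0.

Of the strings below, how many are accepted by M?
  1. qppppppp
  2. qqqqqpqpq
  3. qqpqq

qppppppp: accepted
qqqqqpqpq: rejected
qqpqq: rejected

1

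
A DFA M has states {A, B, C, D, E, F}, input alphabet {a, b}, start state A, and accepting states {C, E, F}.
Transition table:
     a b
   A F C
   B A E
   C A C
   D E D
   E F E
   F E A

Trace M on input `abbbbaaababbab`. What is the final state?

C

A --a--> F
F --b--> A
A --b--> C
C --b--> C
C --b--> C
C --a--> A
A --a--> F
F --a--> E
E --b--> E
E --a--> F
F --b--> A
A --b--> C
C --a--> A
A --b--> C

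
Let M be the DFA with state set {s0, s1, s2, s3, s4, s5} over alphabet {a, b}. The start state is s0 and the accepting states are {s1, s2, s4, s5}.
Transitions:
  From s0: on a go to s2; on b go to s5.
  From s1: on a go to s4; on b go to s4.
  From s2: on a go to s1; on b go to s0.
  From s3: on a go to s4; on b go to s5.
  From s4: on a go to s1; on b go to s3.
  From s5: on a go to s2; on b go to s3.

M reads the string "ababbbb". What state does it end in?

s5

s0 --a--> s2
s2 --b--> s0
s0 --a--> s2
s2 --b--> s0
s0 --b--> s5
s5 --b--> s3
s3 --b--> s5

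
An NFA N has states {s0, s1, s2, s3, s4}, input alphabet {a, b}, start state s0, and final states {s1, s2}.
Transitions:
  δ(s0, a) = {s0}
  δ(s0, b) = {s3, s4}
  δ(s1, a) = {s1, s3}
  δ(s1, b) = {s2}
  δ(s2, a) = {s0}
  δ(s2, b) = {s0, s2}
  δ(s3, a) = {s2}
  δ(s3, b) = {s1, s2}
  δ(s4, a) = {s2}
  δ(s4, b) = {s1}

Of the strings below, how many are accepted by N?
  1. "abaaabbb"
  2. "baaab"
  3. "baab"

"abaaabbb": accepted
"baaab": rejected
"baab": rejected

1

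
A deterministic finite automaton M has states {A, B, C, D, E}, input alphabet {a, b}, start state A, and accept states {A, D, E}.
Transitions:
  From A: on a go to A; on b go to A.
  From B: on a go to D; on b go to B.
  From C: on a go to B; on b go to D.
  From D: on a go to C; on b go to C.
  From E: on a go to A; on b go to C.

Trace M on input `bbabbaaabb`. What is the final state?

A

A --b--> A
A --b--> A
A --a--> A
A --b--> A
A --b--> A
A --a--> A
A --a--> A
A --a--> A
A --b--> A
A --b--> A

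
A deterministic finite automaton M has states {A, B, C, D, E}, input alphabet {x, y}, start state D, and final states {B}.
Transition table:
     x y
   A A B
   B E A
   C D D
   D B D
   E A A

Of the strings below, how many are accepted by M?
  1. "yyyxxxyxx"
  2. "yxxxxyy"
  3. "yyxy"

0

"yyyxxxyxx": rejected
"yxxxxyy": rejected
"yyxy": rejected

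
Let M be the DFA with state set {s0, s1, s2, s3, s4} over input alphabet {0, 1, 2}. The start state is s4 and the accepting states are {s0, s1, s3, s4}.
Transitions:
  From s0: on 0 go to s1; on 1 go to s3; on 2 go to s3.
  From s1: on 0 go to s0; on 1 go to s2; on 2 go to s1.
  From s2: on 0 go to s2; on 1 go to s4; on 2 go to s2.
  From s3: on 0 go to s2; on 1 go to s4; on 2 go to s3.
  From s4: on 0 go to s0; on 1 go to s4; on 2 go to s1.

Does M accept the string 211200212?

s4 --2--> s1
s1 --1--> s2
s2 --1--> s4
s4 --2--> s1
s1 --0--> s0
s0 --0--> s1
s1 --2--> s1
s1 --1--> s2
s2 --2--> s2
End in state s2, which is not an accepting state.

rejected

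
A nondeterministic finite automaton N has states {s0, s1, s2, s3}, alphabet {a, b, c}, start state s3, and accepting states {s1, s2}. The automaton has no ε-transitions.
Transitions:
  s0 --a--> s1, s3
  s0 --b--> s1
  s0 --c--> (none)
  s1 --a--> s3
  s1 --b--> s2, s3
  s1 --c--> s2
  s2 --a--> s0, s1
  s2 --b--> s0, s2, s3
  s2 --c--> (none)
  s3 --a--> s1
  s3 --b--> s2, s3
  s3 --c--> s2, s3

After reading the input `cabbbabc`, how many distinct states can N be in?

2

Start: {s3}
read c: {s2, s3}
read a: {s0, s1}
read b: {s1, s2, s3}
read b: {s0, s2, s3}
read b: {s0, s1, s2, s3}
read a: {s0, s1, s3}
read b: {s1, s2, s3}
read c: {s2, s3}
Final reachable set {s2, s3} has 2 states.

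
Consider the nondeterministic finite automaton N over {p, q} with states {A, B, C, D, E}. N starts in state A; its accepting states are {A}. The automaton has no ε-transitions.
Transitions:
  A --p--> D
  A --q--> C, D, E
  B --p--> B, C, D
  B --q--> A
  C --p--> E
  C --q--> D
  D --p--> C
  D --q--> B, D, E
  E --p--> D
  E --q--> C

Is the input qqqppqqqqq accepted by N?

Start: {A}
read q: {C, D, E}
read q: {B, C, D, E}
read q: {A, B, C, D, E}
read p: {B, C, D, E}
read p: {B, C, D, E}
read q: {A, B, C, D, E}
read q: {A, B, C, D, E}
read q: {A, B, C, D, E}
read q: {A, B, C, D, E}
read q: {A, B, C, D, E}
Reachable ∩ accepting = {A} — nonempty.

accepted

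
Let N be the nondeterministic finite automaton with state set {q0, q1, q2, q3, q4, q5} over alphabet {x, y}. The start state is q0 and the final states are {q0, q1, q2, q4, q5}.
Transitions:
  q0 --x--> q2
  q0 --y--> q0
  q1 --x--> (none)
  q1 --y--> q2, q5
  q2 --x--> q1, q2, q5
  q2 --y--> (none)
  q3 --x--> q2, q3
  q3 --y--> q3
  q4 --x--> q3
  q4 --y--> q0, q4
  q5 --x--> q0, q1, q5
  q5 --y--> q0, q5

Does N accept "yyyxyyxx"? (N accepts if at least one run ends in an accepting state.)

rejected

Start: {q0}
read y: {q0}
read y: {q0}
read y: {q0}
read x: {q2}
read y: {}
The reachable set is empty and stays empty for the remaining 3 symbols.
Reachable ∩ accepting = {} — empty.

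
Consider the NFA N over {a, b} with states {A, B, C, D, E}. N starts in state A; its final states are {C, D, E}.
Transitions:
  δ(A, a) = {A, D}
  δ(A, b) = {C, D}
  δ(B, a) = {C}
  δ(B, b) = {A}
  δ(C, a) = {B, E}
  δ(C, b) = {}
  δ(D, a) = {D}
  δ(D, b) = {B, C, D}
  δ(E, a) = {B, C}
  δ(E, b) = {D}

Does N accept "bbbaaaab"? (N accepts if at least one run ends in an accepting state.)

Start: {A}
read b: {C, D}
read b: {B, C, D}
read b: {A, B, C, D}
read a: {A, B, C, D, E}
read a: {A, B, C, D, E}
read a: {A, B, C, D, E}
read a: {A, B, C, D, E}
read b: {A, B, C, D}
Reachable ∩ accepting = {C, D} — nonempty.

accepted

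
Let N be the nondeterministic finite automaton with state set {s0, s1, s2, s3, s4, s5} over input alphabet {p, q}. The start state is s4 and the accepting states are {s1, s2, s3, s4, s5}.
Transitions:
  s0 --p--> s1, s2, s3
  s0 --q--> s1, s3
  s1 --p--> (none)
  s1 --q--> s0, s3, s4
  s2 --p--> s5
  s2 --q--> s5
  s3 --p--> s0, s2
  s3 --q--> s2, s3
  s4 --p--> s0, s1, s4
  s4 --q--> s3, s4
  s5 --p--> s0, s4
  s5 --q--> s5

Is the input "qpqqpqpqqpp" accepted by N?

accepted

Start: {s4}
read q: {s3, s4}
read p: {s0, s1, s2, s4}
read q: {s0, s1, s3, s4, s5}
read q: {s0, s1, s2, s3, s4, s5}
read p: {s0, s1, s2, s3, s4, s5}
read q: {s0, s1, s2, s3, s4, s5}
read p: {s0, s1, s2, s3, s4, s5}
read q: {s0, s1, s2, s3, s4, s5}
read q: {s0, s1, s2, s3, s4, s5}
read p: {s0, s1, s2, s3, s4, s5}
read p: {s0, s1, s2, s3, s4, s5}
Reachable ∩ accepting = {s1, s2, s3, s4, s5} — nonempty.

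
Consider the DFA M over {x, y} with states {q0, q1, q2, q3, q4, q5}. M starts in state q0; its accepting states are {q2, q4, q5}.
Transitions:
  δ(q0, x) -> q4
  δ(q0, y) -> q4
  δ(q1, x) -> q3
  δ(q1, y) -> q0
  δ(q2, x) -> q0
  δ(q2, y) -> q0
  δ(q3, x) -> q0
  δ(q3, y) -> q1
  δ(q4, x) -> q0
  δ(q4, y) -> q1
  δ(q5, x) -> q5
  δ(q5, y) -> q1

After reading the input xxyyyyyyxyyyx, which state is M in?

q0 --x--> q4
q4 --x--> q0
q0 --y--> q4
q4 --y--> q1
q1 --y--> q0
q0 --y--> q4
q4 --y--> q1
q1 --y--> q0
q0 --x--> q4
q4 --y--> q1
q1 --y--> q0
q0 --y--> q4
q4 --x--> q0

q0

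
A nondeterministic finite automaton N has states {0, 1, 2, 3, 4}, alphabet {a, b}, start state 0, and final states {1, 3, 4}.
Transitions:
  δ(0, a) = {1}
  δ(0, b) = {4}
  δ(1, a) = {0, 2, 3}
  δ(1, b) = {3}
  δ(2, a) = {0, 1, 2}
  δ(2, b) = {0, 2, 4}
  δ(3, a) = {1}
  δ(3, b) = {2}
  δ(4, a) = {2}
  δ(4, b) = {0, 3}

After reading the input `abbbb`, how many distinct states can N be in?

Start: {0}
read a: {1}
read b: {3}
read b: {2}
read b: {0, 2, 4}
read b: {0, 2, 3, 4}
Final reachable set {0, 2, 3, 4} has 4 states.

4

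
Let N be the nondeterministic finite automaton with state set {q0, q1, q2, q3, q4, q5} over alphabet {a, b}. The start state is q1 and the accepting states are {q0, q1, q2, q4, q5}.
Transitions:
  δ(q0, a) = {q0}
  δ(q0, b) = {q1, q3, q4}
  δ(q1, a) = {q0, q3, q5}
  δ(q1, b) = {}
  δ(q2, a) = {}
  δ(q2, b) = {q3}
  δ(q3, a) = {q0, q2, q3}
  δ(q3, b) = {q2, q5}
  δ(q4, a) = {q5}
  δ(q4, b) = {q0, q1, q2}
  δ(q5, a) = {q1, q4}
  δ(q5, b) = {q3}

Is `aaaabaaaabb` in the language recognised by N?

accepted

Start: {q1}
read a: {q0, q3, q5}
read a: {q0, q1, q2, q3, q4}
read a: {q0, q2, q3, q5}
read a: {q0, q1, q2, q3, q4}
read b: {q0, q1, q2, q3, q4, q5}
read a: {q0, q1, q2, q3, q4, q5}
read a: {q0, q1, q2, q3, q4, q5}
read a: {q0, q1, q2, q3, q4, q5}
read a: {q0, q1, q2, q3, q4, q5}
read b: {q0, q1, q2, q3, q4, q5}
read b: {q0, q1, q2, q3, q4, q5}
Reachable ∩ accepting = {q0, q1, q2, q4, q5} — nonempty.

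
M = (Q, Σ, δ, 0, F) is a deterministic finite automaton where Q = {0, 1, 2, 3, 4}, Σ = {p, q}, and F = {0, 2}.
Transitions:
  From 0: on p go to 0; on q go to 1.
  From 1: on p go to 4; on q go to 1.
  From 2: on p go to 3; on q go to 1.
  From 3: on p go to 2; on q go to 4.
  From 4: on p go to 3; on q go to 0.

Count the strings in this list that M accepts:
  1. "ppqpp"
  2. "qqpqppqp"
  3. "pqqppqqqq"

"ppqpp": rejected
"qqpqppqp": rejected
"pqqppqqqq": rejected

0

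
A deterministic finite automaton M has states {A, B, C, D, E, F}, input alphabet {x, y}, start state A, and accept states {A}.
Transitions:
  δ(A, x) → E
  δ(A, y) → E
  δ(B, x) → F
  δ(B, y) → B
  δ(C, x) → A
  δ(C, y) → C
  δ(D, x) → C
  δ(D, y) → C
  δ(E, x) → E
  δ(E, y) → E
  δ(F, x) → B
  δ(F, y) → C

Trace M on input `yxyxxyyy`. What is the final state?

E

A --y--> E
E --x--> E
E --y--> E
E --x--> E
E --x--> E
E --y--> E
E --y--> E
E --y--> E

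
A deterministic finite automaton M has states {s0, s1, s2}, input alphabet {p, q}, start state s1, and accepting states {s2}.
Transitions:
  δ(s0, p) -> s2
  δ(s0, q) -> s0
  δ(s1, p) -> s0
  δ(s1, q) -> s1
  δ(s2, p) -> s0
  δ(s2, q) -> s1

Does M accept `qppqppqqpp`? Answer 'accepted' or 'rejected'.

accepted

s1 --q--> s1
s1 --p--> s0
s0 --p--> s2
s2 --q--> s1
s1 --p--> s0
s0 --p--> s2
s2 --q--> s1
s1 --q--> s1
s1 --p--> s0
s0 --p--> s2
End in state s2, which is an accepting state.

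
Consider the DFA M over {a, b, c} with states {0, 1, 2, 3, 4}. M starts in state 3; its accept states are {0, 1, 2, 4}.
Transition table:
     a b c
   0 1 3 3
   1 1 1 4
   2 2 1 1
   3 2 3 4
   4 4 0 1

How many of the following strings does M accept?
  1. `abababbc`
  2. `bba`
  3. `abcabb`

2

`abababbc`: accepted
`bba`: accepted
`abcabb`: rejected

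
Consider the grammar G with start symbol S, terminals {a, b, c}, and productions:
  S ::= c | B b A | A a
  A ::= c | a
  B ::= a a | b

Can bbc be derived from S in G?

S ⇒ BbA ⇒ bbA ⇒ bbc

yes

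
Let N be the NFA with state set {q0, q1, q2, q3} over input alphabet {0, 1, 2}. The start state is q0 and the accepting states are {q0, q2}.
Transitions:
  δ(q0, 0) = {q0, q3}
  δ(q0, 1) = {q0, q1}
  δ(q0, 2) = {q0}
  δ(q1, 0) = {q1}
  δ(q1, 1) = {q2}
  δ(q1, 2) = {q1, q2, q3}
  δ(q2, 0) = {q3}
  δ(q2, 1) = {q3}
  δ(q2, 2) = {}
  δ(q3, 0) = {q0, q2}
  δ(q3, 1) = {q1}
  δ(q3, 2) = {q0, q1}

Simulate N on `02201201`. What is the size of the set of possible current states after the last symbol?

Start: {q0}
read 0: {q0, q3}
read 2: {q0, q1}
read 2: {q0, q1, q2, q3}
read 0: {q0, q1, q2, q3}
read 1: {q0, q1, q2, q3}
read 2: {q0, q1, q2, q3}
read 0: {q0, q1, q2, q3}
read 1: {q0, q1, q2, q3}
Final reachable set {q0, q1, q2, q3} has 4 states.

4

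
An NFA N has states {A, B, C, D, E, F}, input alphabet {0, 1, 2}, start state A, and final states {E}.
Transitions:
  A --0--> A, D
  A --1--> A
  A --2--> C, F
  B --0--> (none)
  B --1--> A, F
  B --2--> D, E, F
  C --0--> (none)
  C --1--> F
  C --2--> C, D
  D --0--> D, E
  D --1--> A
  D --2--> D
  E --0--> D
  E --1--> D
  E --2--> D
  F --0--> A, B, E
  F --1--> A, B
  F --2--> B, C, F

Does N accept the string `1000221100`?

Start: {A}
read 1: {A}
read 0: {A, D}
read 0: {A, D, E}
read 0: {A, D, E}
read 2: {C, D, F}
read 2: {B, C, D, F}
read 1: {A, B, F}
read 1: {A, B, F}
read 0: {A, B, D, E}
read 0: {A, D, E}
Reachable ∩ accepting = {E} — nonempty.

accepted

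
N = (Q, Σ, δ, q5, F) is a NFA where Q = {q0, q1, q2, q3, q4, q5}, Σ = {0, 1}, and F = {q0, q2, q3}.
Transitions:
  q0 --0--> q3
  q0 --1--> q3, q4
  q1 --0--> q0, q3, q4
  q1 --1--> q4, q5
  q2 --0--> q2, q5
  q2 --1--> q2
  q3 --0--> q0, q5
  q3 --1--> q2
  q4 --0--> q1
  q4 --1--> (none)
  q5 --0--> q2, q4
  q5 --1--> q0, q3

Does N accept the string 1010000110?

accepted

Start: {q5}
read 1: {q0, q3}
read 0: {q0, q3, q5}
read 1: {q0, q2, q3, q4}
read 0: {q0, q1, q2, q3, q5}
read 0: {q0, q2, q3, q4, q5}
read 0: {q0, q1, q2, q3, q4, q5}
read 0: {q0, q1, q2, q3, q4, q5}
read 1: {q0, q2, q3, q4, q5}
read 1: {q0, q2, q3, q4}
read 0: {q0, q1, q2, q3, q5}
Reachable ∩ accepting = {q0, q2, q3} — nonempty.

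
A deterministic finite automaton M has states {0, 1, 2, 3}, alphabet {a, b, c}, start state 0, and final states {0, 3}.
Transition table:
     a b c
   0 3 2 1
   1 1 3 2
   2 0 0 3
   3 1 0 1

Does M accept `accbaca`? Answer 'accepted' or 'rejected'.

0 --a--> 3
3 --c--> 1
1 --c--> 2
2 --b--> 0
0 --a--> 3
3 --c--> 1
1 --a--> 1
End in state 1, which is not an accepting state.

rejected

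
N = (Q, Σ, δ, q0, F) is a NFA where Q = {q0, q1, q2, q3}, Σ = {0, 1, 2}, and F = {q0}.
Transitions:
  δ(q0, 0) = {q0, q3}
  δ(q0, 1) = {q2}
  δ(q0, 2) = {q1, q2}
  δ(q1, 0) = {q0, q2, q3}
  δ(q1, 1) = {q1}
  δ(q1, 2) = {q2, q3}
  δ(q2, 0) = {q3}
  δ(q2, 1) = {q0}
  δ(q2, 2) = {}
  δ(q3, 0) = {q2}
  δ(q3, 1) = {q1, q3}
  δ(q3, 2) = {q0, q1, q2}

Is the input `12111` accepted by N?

Start: {q0}
read 1: {q2}
read 2: {}
The reachable set is empty and stays empty for the remaining 3 symbols.
Reachable ∩ accepting = {} — empty.

rejected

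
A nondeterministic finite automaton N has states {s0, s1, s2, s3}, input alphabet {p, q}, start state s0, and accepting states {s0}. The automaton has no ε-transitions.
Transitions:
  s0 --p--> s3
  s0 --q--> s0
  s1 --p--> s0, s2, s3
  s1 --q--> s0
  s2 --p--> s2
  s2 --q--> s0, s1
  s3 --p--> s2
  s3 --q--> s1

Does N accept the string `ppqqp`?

rejected

Start: {s0}
read p: {s3}
read p: {s2}
read q: {s0, s1}
read q: {s0}
read p: {s3}
Reachable ∩ accepting = {} — empty.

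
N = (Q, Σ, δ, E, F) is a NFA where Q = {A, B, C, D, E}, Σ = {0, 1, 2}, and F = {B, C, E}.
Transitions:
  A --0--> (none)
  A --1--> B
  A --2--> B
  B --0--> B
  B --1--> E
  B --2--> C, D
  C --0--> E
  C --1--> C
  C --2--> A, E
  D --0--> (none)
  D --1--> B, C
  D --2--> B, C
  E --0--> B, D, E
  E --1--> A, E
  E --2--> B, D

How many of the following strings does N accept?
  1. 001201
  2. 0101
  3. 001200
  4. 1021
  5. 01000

001201: accepted
0101: accepted
001200: accepted
1021: accepted
01000: accepted

5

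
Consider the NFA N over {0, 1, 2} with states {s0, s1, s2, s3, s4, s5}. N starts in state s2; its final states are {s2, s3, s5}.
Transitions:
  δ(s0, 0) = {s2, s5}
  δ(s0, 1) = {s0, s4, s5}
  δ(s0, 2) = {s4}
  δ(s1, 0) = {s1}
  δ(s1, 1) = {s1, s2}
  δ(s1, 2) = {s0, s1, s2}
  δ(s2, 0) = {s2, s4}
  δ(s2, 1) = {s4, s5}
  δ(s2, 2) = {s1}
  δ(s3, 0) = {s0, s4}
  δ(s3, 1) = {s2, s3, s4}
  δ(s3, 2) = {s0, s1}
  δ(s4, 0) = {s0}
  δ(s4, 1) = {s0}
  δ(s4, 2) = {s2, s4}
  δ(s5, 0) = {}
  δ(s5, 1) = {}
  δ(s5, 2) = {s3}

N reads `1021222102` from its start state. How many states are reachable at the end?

5

Start: {s2}
read 1: {s4, s5}
read 0: {s0}
read 2: {s4}
read 1: {s0}
read 2: {s4}
read 2: {s2, s4}
read 2: {s1, s2, s4}
read 1: {s0, s1, s2, s4, s5}
read 0: {s0, s1, s2, s4, s5}
read 2: {s0, s1, s2, s3, s4}
Final reachable set {s0, s1, s2, s3, s4} has 5 states.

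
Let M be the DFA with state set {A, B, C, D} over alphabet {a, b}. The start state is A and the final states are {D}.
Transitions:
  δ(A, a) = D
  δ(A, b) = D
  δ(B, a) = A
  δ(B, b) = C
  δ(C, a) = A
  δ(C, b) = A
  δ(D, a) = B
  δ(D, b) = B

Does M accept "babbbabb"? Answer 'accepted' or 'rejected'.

A --b--> D
D --a--> B
B --b--> C
C --b--> A
A --b--> D
D --a--> B
B --b--> C
C --b--> A
End in state A, which is not an accepting state.

rejected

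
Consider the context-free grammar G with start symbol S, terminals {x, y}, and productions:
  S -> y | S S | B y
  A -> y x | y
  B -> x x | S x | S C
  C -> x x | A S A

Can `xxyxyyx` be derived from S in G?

no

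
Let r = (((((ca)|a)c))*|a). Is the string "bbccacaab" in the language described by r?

no

Neither ((((ca)|a)c))* nor a matches bbccacaab.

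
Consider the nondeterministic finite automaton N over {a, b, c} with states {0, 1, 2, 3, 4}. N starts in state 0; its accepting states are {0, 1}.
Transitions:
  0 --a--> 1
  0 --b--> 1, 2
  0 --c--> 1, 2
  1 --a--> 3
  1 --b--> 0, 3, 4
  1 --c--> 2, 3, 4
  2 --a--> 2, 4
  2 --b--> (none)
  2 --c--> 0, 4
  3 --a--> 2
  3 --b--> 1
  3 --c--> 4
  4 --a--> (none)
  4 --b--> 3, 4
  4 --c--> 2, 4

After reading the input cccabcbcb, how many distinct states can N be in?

4

Start: {0}
read c: {1, 2}
read c: {0, 2, 3, 4}
read c: {0, 1, 2, 4}
read a: {1, 2, 3, 4}
read b: {0, 1, 3, 4}
read c: {1, 2, 3, 4}
read b: {0, 1, 3, 4}
read c: {1, 2, 3, 4}
read b: {0, 1, 3, 4}
Final reachable set {0, 1, 3, 4} has 4 states.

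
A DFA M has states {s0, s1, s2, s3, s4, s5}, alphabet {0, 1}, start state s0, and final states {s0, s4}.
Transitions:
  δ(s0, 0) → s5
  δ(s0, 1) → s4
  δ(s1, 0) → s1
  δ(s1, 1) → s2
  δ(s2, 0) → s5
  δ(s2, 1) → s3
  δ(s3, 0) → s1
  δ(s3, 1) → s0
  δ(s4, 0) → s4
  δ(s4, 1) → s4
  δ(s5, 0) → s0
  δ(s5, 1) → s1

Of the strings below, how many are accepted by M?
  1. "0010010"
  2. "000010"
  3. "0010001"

"0010010": accepted
"000010": accepted
"0010001": accepted

3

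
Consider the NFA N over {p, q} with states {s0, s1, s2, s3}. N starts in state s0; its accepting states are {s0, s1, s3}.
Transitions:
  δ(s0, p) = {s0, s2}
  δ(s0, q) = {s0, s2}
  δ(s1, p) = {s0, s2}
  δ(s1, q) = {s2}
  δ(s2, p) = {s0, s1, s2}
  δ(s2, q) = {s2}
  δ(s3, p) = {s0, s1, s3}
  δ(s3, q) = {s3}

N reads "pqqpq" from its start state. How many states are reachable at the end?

Start: {s0}
read p: {s0, s2}
read q: {s0, s2}
read q: {s0, s2}
read p: {s0, s1, s2}
read q: {s0, s2}
Final reachable set {s0, s2} has 2 states.

2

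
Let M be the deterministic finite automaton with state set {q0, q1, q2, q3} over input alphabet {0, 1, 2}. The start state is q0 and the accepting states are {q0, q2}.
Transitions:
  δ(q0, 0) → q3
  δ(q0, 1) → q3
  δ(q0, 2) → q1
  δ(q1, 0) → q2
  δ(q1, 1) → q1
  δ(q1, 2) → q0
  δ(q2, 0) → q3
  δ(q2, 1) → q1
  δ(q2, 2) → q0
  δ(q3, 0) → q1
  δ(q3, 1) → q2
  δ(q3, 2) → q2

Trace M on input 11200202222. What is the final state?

q0

q0 --1--> q3
q3 --1--> q2
q2 --2--> q0
q0 --0--> q3
q3 --0--> q1
q1 --2--> q0
q0 --0--> q3
q3 --2--> q2
q2 --2--> q0
q0 --2--> q1
q1 --2--> q0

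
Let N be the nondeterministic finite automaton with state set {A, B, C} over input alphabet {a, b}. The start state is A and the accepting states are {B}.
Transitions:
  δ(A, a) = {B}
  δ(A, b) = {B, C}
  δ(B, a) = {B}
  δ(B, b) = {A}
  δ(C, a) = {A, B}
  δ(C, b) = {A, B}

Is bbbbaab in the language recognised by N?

Start: {A}
read b: {B, C}
read b: {A, B}
read b: {A, B, C}
read b: {A, B, C}
read a: {A, B}
read a: {B}
read b: {A}
Reachable ∩ accepting = {} — empty.

rejected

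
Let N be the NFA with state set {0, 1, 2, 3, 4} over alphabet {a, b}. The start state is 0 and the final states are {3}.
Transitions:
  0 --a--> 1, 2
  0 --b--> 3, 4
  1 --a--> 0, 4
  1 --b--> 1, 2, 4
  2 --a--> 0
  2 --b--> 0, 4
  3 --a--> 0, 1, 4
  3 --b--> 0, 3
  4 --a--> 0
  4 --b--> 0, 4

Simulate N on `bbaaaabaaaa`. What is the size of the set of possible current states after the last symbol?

Start: {0}
read b: {3, 4}
read b: {0, 3, 4}
read a: {0, 1, 2, 4}
read a: {0, 1, 2, 4}
read a: {0, 1, 2, 4}
read a: {0, 1, 2, 4}
read b: {0, 1, 2, 3, 4}
read a: {0, 1, 2, 4}
read a: {0, 1, 2, 4}
read a: {0, 1, 2, 4}
read a: {0, 1, 2, 4}
Final reachable set {0, 1, 2, 4} has 4 states.

4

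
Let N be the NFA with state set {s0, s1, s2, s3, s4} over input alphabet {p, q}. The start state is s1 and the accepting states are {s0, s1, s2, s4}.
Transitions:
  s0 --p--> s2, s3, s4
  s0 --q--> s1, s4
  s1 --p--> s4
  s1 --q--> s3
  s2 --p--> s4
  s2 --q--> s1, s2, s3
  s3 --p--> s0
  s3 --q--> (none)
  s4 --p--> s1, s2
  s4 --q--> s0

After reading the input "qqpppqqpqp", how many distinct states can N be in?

Start: {s1}
read q: {s3}
read q: {}
The reachable set is empty and stays empty for the remaining 8 symbols.
Final reachable set {} has 0 states.

0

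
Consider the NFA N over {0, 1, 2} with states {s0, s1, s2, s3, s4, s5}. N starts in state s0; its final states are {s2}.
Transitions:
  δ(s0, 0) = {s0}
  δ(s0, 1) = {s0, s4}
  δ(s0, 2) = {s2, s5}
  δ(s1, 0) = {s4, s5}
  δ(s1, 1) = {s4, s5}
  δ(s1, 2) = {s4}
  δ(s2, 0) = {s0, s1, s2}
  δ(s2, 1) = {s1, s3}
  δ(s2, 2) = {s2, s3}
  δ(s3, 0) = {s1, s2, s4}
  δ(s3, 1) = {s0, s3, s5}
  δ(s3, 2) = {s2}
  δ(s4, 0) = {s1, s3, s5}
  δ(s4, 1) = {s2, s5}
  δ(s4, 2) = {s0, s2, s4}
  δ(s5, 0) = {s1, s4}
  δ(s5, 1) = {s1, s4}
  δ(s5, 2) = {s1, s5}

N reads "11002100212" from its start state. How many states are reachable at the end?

6

Start: {s0}
read 1: {s0, s4}
read 1: {s0, s2, s4, s5}
read 0: {s0, s1, s2, s3, s4, s5}
read 0: {s0, s1, s2, s3, s4, s5}
read 2: {s0, s1, s2, s3, s4, s5}
read 1: {s0, s1, s2, s3, s4, s5}
read 0: {s0, s1, s2, s3, s4, s5}
read 0: {s0, s1, s2, s3, s4, s5}
read 2: {s0, s1, s2, s3, s4, s5}
read 1: {s0, s1, s2, s3, s4, s5}
read 2: {s0, s1, s2, s3, s4, s5}
Final reachable set {s0, s1, s2, s3, s4, s5} has 6 states.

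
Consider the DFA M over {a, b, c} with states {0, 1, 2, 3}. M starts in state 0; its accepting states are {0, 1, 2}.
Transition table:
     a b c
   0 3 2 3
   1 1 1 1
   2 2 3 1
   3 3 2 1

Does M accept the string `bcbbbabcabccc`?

0 --b--> 2
2 --c--> 1
1 --b--> 1
1 --b--> 1
1 --b--> 1
1 --a--> 1
1 --b--> 1
1 --c--> 1
1 --a--> 1
1 --b--> 1
1 --c--> 1
1 --c--> 1
1 --c--> 1
End in state 1, which is an accepting state.

accepted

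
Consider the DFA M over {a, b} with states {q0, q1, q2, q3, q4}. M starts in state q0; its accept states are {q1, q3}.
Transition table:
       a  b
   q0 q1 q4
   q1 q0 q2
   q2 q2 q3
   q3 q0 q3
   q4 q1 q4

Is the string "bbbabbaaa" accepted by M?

q0 --b--> q4
q4 --b--> q4
q4 --b--> q4
q4 --a--> q1
q1 --b--> q2
q2 --b--> q3
q3 --a--> q0
q0 --a--> q1
q1 --a--> q0
End in state q0, which is not an accepting state.

rejected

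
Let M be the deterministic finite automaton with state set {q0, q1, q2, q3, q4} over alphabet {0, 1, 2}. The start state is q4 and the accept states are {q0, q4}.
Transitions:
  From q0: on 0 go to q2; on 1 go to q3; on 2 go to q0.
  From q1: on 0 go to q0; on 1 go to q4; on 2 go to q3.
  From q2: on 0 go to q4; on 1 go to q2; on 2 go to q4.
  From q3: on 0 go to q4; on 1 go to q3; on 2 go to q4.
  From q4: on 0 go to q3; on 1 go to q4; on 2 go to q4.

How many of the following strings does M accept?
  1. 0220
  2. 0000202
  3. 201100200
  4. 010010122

0220: rejected
0000202: accepted
201100200: accepted
010010122: accepted

3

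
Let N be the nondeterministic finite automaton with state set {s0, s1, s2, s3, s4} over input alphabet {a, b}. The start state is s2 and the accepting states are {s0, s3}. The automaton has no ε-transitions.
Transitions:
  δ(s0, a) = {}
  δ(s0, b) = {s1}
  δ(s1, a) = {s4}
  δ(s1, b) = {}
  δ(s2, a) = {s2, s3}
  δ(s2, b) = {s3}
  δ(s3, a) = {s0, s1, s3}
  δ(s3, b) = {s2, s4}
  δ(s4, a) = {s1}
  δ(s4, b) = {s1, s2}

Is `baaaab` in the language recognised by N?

Start: {s2}
read b: {s3}
read a: {s0, s1, s3}
read a: {s0, s1, s3, s4}
read a: {s0, s1, s3, s4}
read a: {s0, s1, s3, s4}
read b: {s1, s2, s4}
Reachable ∩ accepting = {} — empty.

rejected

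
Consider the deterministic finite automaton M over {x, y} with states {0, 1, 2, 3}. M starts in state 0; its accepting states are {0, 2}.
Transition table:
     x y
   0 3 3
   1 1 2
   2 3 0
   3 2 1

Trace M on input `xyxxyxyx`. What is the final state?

1

0 --x--> 3
3 --y--> 1
1 --x--> 1
1 --x--> 1
1 --y--> 2
2 --x--> 3
3 --y--> 1
1 --x--> 1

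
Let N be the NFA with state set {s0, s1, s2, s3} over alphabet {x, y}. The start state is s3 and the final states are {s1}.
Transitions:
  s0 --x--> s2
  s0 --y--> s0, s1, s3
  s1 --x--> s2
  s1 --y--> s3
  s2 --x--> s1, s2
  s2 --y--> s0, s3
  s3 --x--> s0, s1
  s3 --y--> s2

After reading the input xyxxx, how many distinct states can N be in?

Start: {s3}
read x: {s0, s1}
read y: {s0, s1, s3}
read x: {s0, s1, s2}
read x: {s1, s2}
read x: {s1, s2}
Final reachable set {s1, s2} has 2 states.

2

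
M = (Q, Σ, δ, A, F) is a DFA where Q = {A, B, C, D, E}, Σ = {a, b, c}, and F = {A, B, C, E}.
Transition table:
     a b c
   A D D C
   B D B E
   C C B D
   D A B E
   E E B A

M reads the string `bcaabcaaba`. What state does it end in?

D

A --b--> D
D --c--> E
E --a--> E
E --a--> E
E --b--> B
B --c--> E
E --a--> E
E --a--> E
E --b--> B
B --a--> D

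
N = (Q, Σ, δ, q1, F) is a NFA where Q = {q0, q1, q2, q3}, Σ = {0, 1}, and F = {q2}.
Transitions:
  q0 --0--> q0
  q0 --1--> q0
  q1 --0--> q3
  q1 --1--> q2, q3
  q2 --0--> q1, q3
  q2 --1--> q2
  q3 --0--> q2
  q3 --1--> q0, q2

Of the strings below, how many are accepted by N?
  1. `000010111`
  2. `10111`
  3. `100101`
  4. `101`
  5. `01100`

5

`000010111`: accepted
`10111`: accepted
`100101`: accepted
`101`: accepted
`01100`: accepted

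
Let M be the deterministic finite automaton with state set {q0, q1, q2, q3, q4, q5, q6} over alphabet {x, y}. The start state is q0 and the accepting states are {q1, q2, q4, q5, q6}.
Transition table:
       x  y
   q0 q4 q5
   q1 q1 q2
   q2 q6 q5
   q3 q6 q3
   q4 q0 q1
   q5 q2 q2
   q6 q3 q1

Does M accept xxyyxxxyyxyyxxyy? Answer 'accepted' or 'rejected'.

q0 --x--> q4
q4 --x--> q0
q0 --y--> q5
q5 --y--> q2
q2 --x--> q6
q6 --x--> q3
q3 --x--> q6
q6 --y--> q1
q1 --y--> q2
q2 --x--> q6
q6 --y--> q1
q1 --y--> q2
q2 --x--> q6
q6 --x--> q3
q3 --y--> q3
q3 --y--> q3
End in state q3, which is not an accepting state.

rejected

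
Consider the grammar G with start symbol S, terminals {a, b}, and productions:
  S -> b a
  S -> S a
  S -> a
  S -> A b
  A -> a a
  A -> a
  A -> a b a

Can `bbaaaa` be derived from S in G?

no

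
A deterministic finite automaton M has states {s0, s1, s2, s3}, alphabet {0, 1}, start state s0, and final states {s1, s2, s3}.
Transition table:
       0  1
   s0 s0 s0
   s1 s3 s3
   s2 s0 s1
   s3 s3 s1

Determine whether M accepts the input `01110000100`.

s0 --0--> s0
s0 --1--> s0
s0 --1--> s0
s0 --1--> s0
s0 --0--> s0
s0 --0--> s0
s0 --0--> s0
s0 --0--> s0
s0 --1--> s0
s0 --0--> s0
s0 --0--> s0
End in state s0, which is not an accepting state.

rejected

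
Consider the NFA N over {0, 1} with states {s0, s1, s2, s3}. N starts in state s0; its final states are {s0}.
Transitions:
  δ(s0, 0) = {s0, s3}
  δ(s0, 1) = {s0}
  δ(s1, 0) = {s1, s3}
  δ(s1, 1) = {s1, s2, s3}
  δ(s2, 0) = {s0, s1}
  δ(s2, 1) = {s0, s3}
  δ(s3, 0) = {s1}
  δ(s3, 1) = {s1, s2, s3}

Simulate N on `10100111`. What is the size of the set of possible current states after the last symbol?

Start: {s0}
read 1: {s0}
read 0: {s0, s3}
read 1: {s0, s1, s2, s3}
read 0: {s0, s1, s3}
read 0: {s0, s1, s3}
read 1: {s0, s1, s2, s3}
read 1: {s0, s1, s2, s3}
read 1: {s0, s1, s2, s3}
Final reachable set {s0, s1, s2, s3} has 4 states.

4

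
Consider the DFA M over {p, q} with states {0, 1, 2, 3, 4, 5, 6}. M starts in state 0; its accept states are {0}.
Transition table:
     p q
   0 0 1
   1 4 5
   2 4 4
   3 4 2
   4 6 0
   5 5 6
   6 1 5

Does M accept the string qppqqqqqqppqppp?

0 --q--> 1
1 --p--> 4
4 --p--> 6
6 --q--> 5
5 --q--> 6
6 --q--> 5
5 --q--> 6
6 --q--> 5
5 --q--> 6
6 --p--> 1
1 --p--> 4
4 --q--> 0
0 --p--> 0
0 --p--> 0
0 --p--> 0
End in state 0, which is an accepting state.

accepted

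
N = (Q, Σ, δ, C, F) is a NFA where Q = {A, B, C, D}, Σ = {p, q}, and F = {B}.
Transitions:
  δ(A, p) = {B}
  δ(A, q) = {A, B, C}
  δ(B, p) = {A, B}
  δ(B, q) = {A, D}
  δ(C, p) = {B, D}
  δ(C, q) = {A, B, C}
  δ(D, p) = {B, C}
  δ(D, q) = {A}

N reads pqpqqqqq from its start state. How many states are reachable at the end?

Start: {C}
read p: {B, D}
read q: {A, D}
read p: {B, C}
read q: {A, B, C, D}
read q: {A, B, C, D}
read q: {A, B, C, D}
read q: {A, B, C, D}
read q: {A, B, C, D}
Final reachable set {A, B, C, D} has 4 states.

4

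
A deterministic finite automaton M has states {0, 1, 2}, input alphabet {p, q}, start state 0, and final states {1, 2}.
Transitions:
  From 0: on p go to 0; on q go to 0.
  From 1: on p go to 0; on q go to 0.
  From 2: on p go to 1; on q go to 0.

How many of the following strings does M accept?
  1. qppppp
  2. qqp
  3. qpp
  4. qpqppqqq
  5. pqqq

0

qppppp: rejected
qqp: rejected
qpp: rejected
qpqppqqq: rejected
pqqq: rejected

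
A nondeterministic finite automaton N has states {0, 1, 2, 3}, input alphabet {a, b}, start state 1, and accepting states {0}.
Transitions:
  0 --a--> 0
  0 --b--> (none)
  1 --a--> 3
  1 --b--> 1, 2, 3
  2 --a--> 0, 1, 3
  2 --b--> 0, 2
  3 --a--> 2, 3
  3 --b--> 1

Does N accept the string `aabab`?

rejected

Start: {1}
read a: {3}
read a: {2, 3}
read b: {0, 1, 2}
read a: {0, 1, 3}
read b: {1, 2, 3}
Reachable ∩ accepting = {} — empty.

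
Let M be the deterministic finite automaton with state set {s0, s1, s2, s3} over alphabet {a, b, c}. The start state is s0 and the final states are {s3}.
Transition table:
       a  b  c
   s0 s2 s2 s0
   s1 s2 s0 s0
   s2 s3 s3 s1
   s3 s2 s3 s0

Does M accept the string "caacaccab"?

s0 --c--> s0
s0 --a--> s2
s2 --a--> s3
s3 --c--> s0
s0 --a--> s2
s2 --c--> s1
s1 --c--> s0
s0 --a--> s2
s2 --b--> s3
End in state s3, which is an accepting state.

accepted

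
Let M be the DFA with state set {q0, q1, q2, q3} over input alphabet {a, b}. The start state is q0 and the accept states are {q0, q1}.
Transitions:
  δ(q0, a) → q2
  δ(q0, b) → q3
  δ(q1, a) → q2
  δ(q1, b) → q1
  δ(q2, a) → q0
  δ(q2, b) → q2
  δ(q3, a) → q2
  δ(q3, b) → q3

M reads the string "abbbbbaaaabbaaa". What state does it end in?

q0

q0 --a--> q2
q2 --b--> q2
q2 --b--> q2
q2 --b--> q2
q2 --b--> q2
q2 --b--> q2
q2 --a--> q0
q0 --a--> q2
q2 --a--> q0
q0 --a--> q2
q2 --b--> q2
q2 --b--> q2
q2 --a--> q0
q0 --a--> q2
q2 --a--> q0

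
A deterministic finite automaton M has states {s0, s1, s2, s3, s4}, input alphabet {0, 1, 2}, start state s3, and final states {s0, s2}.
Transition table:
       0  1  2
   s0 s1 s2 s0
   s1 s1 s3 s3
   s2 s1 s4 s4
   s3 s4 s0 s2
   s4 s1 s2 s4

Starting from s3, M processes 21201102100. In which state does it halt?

s3 --2--> s2
s2 --1--> s4
s4 --2--> s4
s4 --0--> s1
s1 --1--> s3
s3 --1--> s0
s0 --0--> s1
s1 --2--> s3
s3 --1--> s0
s0 --0--> s1
s1 --0--> s1

s1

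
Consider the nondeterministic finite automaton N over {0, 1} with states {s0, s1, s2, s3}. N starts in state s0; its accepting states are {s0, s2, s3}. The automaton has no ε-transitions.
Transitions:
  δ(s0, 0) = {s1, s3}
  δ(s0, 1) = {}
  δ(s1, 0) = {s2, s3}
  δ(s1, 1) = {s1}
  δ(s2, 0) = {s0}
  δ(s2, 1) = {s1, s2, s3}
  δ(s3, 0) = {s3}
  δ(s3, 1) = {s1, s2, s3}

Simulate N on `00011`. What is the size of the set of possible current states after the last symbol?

3

Start: {s0}
read 0: {s1, s3}
read 0: {s2, s3}
read 0: {s0, s3}
read 1: {s1, s2, s3}
read 1: {s1, s2, s3}
Final reachable set {s1, s2, s3} has 3 states.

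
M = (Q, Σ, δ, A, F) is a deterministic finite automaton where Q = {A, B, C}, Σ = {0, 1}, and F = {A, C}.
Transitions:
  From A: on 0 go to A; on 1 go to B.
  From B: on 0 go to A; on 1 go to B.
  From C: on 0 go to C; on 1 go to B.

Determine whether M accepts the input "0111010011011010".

accepted

A --0--> A
A --1--> B
B --1--> B
B --1--> B
B --0--> A
A --1--> B
B --0--> A
A --0--> A
A --1--> B
B --1--> B
B --0--> A
A --1--> B
B --1--> B
B --0--> A
A --1--> B
B --0--> A
End in state A, which is an accepting state.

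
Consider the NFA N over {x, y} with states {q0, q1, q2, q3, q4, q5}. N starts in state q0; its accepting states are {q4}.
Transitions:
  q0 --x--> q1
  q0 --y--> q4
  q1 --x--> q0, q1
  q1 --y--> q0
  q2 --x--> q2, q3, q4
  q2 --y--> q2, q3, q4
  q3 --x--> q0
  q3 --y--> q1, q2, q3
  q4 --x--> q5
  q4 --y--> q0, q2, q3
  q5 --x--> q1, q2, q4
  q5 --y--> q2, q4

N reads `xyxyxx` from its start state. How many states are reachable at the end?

Start: {q0}
read x: {q1}
read y: {q0}
read x: {q1}
read y: {q0}
read x: {q1}
read x: {q0, q1}
Final reachable set {q0, q1} has 2 states.

2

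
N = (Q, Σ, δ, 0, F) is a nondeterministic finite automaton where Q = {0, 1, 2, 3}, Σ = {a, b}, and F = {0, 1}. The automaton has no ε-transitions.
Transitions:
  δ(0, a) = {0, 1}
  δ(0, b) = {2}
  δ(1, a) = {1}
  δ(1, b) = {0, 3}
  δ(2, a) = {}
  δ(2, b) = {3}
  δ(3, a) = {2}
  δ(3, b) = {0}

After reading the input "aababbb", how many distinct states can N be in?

Start: {0}
read a: {0, 1}
read a: {0, 1}
read b: {0, 2, 3}
read a: {0, 1, 2}
read b: {0, 2, 3}
read b: {0, 2, 3}
read b: {0, 2, 3}
Final reachable set {0, 2, 3} has 3 states.

3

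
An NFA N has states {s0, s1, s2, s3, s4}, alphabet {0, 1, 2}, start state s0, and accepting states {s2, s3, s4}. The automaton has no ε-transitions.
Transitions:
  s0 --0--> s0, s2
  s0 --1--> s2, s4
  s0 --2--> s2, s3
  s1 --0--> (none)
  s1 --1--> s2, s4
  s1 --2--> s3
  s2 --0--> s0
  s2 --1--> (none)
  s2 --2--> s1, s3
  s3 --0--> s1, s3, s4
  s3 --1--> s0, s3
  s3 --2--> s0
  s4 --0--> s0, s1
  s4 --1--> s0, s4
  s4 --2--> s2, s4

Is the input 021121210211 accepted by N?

Start: {s0}
read 0: {s0, s2}
read 2: {s1, s2, s3}
read 1: {s0, s2, s3, s4}
read 1: {s0, s2, s3, s4}
read 2: {s0, s1, s2, s3, s4}
read 1: {s0, s2, s3, s4}
read 2: {s0, s1, s2, s3, s4}
read 1: {s0, s2, s3, s4}
read 0: {s0, s1, s2, s3, s4}
read 2: {s0, s1, s2, s3, s4}
read 1: {s0, s2, s3, s4}
read 1: {s0, s2, s3, s4}
Reachable ∩ accepting = {s2, s3, s4} — nonempty.

accepted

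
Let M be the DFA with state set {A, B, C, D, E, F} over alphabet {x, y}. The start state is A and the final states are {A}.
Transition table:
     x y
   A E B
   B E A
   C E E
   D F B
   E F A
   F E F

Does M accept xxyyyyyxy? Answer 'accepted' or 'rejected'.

A --x--> E
E --x--> F
F --y--> F
F --y--> F
F --y--> F
F --y--> F
F --y--> F
F --x--> E
E --y--> A
End in state A, which is an accepting state.

accepted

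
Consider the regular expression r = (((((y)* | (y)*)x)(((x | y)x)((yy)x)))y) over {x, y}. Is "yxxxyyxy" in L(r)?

Split as yxxxyyx·y: ((((y)*|(y)*)x)(((x|y)x)((yy)x))) matches yxxxyyx and y matches y.

yes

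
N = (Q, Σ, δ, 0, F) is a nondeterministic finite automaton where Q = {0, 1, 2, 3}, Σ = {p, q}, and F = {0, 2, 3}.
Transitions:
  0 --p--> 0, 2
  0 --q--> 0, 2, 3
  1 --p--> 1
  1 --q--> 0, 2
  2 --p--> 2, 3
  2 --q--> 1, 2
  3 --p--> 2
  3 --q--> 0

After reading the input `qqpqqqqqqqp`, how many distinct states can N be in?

Start: {0}
read q: {0, 2, 3}
read q: {0, 1, 2, 3}
read p: {0, 1, 2, 3}
read q: {0, 1, 2, 3}
read q: {0, 1, 2, 3}
read q: {0, 1, 2, 3}
read q: {0, 1, 2, 3}
read q: {0, 1, 2, 3}
read q: {0, 1, 2, 3}
read q: {0, 1, 2, 3}
read p: {0, 1, 2, 3}
Final reachable set {0, 1, 2, 3} has 4 states.

4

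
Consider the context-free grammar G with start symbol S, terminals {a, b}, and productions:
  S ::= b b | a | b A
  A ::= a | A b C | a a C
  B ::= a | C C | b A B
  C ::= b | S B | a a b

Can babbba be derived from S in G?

yes

S ⇒ bA ⇒ bAbC ⇒ babC ⇒ babSB ⇒ babbbB ⇒ babbba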